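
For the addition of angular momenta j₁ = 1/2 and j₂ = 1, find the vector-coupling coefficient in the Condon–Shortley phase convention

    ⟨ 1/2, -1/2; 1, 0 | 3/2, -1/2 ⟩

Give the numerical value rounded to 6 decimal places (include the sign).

j₁+j₂−J=0  J+j₁−j₂=1  J−j₁+j₂=2  j₁+j₂+J+1=4
(j₁±m₁, j₂±m₂, J±M) = (0,1,1,1,1,2)
P² = 2/3
sum k=0..0:
  [0] +1/1 = 1
S = 1
C² = P²·S² = 2/3 ; C = +0.816497

+0.816497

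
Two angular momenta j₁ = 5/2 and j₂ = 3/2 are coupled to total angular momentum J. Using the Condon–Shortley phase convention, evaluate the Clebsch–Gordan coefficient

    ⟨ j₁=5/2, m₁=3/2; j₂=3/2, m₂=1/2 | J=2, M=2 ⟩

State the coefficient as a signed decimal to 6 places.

√[5·2!3!1!/7! · 4!1!2!1!4!0!] = √(96/7)
  +(−1)^1/∏(1,1,0,1,3,0)! = -1/6  (running -1/6)
⟨..|..⟩ = √(96/7)·(-1/6) = -0.617213

−√(8/21) ≈ -0.617213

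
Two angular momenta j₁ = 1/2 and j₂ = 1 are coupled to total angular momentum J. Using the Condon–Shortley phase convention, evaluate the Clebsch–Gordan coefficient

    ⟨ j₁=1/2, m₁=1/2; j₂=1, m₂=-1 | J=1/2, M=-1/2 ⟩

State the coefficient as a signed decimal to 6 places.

+√(2/3) = +0.816497

triangle: 1!*0!*1!/3! = 1/6
(j±m)!: 1!*0!*0!*2!*0!*1! = 2
prefactor² = (2J+1)*Δ*N² = 2/3
  k=0: +1/(0!*1!*0!*0!*0!*1!) = 1
Σ = 1  ⇒  CG² = 2/3*1² = 2/3
CG = +√(2/3) = +0.816497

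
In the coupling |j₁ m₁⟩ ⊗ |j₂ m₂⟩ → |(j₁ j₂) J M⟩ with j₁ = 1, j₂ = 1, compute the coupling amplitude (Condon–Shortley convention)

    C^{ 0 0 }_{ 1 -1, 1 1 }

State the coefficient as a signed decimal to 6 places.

triangle: 2!·0!·0!/3! = 2/6
(j±m)!: 0!·2!·2!·0!·0!·0! = 4
prefactor² = (2J+1)·Δ·N² = 4/3
  k=2: +1/(2!·0!·0!·0!·0!·0!) = 1/2
Σ = 1/2  ⇒  CG² = 4/3·1/2² = 1/3
CG = +√(1/3) = +0.577350

+√(1/3) = +0.577350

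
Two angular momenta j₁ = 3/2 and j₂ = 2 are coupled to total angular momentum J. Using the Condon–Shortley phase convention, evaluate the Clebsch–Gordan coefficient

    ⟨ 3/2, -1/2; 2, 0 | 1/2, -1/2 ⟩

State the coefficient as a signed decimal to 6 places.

+√(1/5) ≈ +0.447214

√[2·3!0!1!/5! · 1!2!2!2!0!1!] = √(4/5)
  +(−1)^2/∏(2,1,0,0,0,1)! = 1/2  (running 1/2)
⟨..|..⟩ = √(4/5)·(1/2) = +0.447214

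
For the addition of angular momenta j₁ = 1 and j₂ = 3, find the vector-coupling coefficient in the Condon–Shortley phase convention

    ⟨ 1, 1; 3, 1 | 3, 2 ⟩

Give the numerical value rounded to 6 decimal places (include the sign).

+√(5/12) = +0.645497

triangle: 1!×1!×5!/8! = 120/40320
(j±m)!: 2!×0!×4!×2!×5!×1! = 11520
prefactor² = (2J+1)×Δ×N² = 240
  k=0: +1/(0!×1!×0!×4!×1!×1!) = 1/24
Σ = 1/24  ⇒  CG² = 240×1/24² = 5/12
CG = +√(5/12) = +0.645497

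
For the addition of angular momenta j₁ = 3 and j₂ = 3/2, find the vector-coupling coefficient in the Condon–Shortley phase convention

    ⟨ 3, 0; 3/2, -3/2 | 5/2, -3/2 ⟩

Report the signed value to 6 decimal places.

+0.507093

√[6·2!4!1!/8! · 3!3!0!3!1!4!] = √(1296/35)
  +(−1)^0/∏(0,2,3,0,1,1)! = 1/12  (running 1/12)
⟨..|..⟩ = √(1296/35)·(1/12) = +0.507093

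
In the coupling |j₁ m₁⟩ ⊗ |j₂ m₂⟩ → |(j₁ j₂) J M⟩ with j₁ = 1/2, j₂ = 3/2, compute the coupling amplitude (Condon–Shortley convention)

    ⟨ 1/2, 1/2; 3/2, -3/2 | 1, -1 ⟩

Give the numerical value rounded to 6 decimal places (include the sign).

triangle: 1!×0!×2!/4! = 2/24
(j±m)!: 1!×0!×0!×3!×0!×2! = 12
prefactor² = (2J+1)×Δ×N² = 3
  k=0: +1/(0!×1!×0!×0!×0!×2!) = 1/2
Σ = 1/2  ⇒  CG² = 3×1/2² = 3/4
CG = +√(3/4) = +0.866025

+0.866025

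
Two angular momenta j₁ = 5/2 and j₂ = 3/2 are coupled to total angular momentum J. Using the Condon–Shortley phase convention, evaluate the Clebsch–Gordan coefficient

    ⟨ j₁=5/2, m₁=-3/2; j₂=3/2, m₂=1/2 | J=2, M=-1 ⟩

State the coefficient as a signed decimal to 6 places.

+√(1/42) ≈ +0.154303

j₁+j₂−J=2  J+j₁−j₂=3  J−j₁+j₂=1  j₁+j₂+J+1=7
(j₁±m₁, j₂±m₂, J±M) = (1,4,2,1,1,3)
P² = 24/7
sum k=1..2:
  [1] −1/6 = -1/6
  [2] +1/4 = 1/4
S = 1/12
C² = P²·S² = 1/42 ; C = +0.154303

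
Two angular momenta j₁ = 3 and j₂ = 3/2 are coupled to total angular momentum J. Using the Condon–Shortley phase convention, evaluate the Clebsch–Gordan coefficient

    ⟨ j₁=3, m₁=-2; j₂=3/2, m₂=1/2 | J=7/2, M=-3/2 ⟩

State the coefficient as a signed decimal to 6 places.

−√(3/7) ≈ -0.654654

√[8·1!5!2!/9! · 1!5!2!1!2!5!] = √(6400/21)
  +(−1)^0/∏(0,1,5,2,0,0)! = 1/240  (running 1/240)
  +(−1)^1/∏(1,0,4,1,1,1)! = -1/24  (running -3/80)
⟨..|..⟩ = √(6400/21)·(-3/80) = -0.654654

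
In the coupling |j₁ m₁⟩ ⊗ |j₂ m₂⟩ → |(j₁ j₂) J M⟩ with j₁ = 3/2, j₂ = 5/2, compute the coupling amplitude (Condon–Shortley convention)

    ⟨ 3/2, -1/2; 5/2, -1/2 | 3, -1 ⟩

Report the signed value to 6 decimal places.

−√(1/60) ≈ -0.129099

triangle: 1!·2!·4!/8! = 48/40320
(j±m)!: 1!·2!·2!·3!·2!·4! = 1152
prefactor² = (2J+1)·Δ·N² = 48/5
  k=0: +1/(0!·1!·2!·2!·0!·2!) = 1/8
  k=1: −1/(1!·0!·1!·1!·1!·3!) = -1/6
Σ = -1/24  ⇒  CG² = 48/5·(-1/24)² = 1/60
CG = −√(1/60) = -0.129099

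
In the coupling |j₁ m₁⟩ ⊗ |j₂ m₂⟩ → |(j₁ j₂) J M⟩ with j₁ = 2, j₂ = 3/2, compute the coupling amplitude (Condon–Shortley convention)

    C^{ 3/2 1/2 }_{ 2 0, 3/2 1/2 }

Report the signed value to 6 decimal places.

√[4·2!2!1!/6! · 2!2!2!1!2!1!] = √(16/45)
  +(−1)^1/∏(1,1,1,1,1,0)! = -1  (running -1)
  +(−1)^2/∏(2,0,0,0,2,1)! = 1/4  (running -3/4)
⟨..|..⟩ = √(16/45)·(-3/4) = -0.447214

−√(1/5) ≈ -0.447214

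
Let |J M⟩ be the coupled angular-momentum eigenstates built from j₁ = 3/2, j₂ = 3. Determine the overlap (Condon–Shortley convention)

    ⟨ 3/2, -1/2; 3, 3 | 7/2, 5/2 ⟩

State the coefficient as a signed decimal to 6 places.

-0.617213  (= −√(8/21))

j₁+j₂−J=1  J+j₁−j₂=2  J−j₁+j₂=5  j₁+j₂+J+1=9
(j₁±m₁, j₂±m₂, J±M) = (1,2,6,0,6,1)
P² = 38400/7
sum k=1..1:
  [1] −1/120 = -1/120
S = -1/120
C² = P²·S² = 8/21 ; C = -0.617213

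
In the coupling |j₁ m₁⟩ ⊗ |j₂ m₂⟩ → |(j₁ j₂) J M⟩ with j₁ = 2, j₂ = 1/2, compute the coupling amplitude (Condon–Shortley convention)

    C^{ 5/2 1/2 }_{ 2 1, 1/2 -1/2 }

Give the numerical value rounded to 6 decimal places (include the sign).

+0.632456  (= +√(2/5))

√[6·0!4!1!/6! · 3!1!0!1!3!2!] = √(72/5)
  +(−1)^0/∏(0,0,1,0,3,1)! = 1/6  (running 1/6)
⟨..|..⟩ = √(72/5)·(1/6) = +0.632456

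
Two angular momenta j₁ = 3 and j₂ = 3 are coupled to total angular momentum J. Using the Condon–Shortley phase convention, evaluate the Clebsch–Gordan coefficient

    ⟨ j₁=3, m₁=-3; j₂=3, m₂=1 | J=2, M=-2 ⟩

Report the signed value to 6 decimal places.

√[5·4!2!2!/9! · 0!6!4!2!0!4!] = √(7680/7)
  +(−1)^4/∏(4,0,2,0,0,2)! = 1/96  (running 1/96)
⟨..|..⟩ = √(7680/7)·(1/96) = +0.345033

+√(5/42) ≈ +0.345033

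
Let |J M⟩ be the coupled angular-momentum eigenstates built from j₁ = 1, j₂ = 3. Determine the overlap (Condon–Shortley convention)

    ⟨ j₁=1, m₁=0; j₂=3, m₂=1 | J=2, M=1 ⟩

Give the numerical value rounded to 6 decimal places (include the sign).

−√(8/21) ≈ -0.617213

triangle: 2!*0!*4!/7! = 48/5040
(j±m)!: 1!*1!*4!*2!*3!*1! = 288
prefactor² = (2J+1)*Δ*N² = 96/7
  k=1: −1/(1!*1!*0!*3!*0!*1!) = -1/6
Σ = -1/6  ⇒  CG² = 96/7*(-1/6)² = 8/21
CG = −√(8/21) = -0.617213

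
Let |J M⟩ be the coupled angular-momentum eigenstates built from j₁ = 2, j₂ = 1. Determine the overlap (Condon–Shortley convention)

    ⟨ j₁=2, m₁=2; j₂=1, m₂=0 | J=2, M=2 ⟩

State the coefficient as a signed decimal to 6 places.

triangle: 1!*3!*1!/6! = 6/720
(j±m)!: 4!*0!*1!*1!*4!*0! = 576
prefactor² = (2J+1)*Δ*N² = 24
  k=0: +1/(0!*1!*0!*1!*3!*0!) = 1/6
Σ = 1/6  ⇒  CG² = 24*1/6² = 2/3
CG = +√(2/3) = +0.816497

+0.816497  (= +√(2/3))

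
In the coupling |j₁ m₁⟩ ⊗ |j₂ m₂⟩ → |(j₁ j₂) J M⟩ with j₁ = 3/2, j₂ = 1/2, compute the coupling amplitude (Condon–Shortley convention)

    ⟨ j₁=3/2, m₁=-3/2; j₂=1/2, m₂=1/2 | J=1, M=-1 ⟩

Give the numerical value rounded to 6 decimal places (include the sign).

-0.866025

j₁+j₂−J=1  J+j₁−j₂=2  J−j₁+j₂=0  j₁+j₂+J+1=4
(j₁±m₁, j₂±m₂, J±M) = (0,3,1,0,0,2)
P² = 3
sum k=1..1:
  [1] −1/2 = -1/2
S = -1/2
C² = P²·S² = 3/4 ; C = -0.866025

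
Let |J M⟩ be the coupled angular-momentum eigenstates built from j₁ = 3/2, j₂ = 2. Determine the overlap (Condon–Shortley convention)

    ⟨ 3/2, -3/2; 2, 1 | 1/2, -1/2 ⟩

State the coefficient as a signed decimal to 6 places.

-0.316228  (= −√(1/10))

triangle: 3!*0!*1!/5! = 6/120
(j±m)!: 0!*3!*3!*1!*0!*1! = 36
prefactor² = (2J+1)*Δ*N² = 18/5
  k=3: −1/(3!*0!*0!*0!*0!*1!) = -1/6
Σ = -1/6  ⇒  CG² = 18/5*(-1/6)² = 1/10
CG = −√(1/10) = -0.316228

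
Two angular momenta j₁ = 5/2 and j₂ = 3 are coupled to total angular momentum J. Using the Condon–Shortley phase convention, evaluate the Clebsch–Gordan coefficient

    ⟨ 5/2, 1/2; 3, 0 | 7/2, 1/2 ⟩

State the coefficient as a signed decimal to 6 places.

√[8·2!3!4!/10! · 3!2!3!3!4!3!] = √(6912/175)
  +(−1)^0/∏(0,2,2,3,1,1)! = 1/24  (running 1/24)
  +(−1)^1/∏(1,1,1,2,2,2)! = -1/8  (running -1/12)
  +(−1)^2/∏(2,0,0,1,3,3)! = 1/72  (running -5/72)
⟨..|..⟩ = √(6912/175)·(-5/72) = -0.436436

-0.436436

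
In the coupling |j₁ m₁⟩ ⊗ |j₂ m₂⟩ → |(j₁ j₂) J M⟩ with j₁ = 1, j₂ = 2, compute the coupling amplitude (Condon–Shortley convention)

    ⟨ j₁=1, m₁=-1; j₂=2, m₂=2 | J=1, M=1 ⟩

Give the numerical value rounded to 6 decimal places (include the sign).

j₁+j₂−J=2  J+j₁−j₂=0  J−j₁+j₂=2  j₁+j₂+J+1=5
(j₁±m₁, j₂±m₂, J±M) = (0,2,4,0,2,0)
P² = 48/5
sum k=2..2:
  [2] +1/4 = 1/4
S = 1/4
C² = P²·S² = 3/5 ; C = +0.774597

+0.774597  (= +√(3/5))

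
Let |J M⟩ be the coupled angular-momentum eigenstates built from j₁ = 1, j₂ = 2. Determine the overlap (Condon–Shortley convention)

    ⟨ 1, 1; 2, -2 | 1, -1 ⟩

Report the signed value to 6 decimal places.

√[3·2!0!2!/5! · 2!0!0!4!0!2!] = √(48/5)
  +(−1)^0/∏(0,2,0,0,0,2)! = 1/4  (running 1/4)
⟨..|..⟩ = √(48/5)·(1/4) = +0.774597

+√(3/5) = +0.774597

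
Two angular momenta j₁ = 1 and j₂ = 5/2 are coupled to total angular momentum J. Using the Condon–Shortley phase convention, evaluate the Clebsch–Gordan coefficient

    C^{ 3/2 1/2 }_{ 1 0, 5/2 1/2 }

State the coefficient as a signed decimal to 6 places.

-0.632456

√[4·2!0!3!/6! · 1!1!3!2!2!1!] = √(8/5)
  +(−1)^1/∏(1,1,0,2,0,1)! = -1/2  (running -1/2)
⟨..|..⟩ = √(8/5)·(-1/2) = -0.632456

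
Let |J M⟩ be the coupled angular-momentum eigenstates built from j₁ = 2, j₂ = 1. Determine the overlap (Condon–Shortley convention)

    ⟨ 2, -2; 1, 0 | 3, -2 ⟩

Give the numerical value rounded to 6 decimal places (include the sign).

+√(1/3) = +0.577350

j₁+j₂−J=0  J+j₁−j₂=4  J−j₁+j₂=2  j₁+j₂+J+1=7
(j₁±m₁, j₂±m₂, J±M) = (0,4,1,1,1,5)
P² = 192
sum k=0..0:
  [0] +1/24 = 1/24
S = 1/24
C² = P²·S² = 1/3 ; C = +0.577350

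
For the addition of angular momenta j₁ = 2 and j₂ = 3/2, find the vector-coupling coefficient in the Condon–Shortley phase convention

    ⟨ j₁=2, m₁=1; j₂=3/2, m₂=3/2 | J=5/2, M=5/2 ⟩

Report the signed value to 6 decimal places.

−√(3/7) ≈ -0.654654

triangle: 1!*3!*2!/7! = 12/5040
(j±m)!: 3!*1!*3!*0!*5!*0! = 4320
prefactor² = (2J+1)*Δ*N² = 432/7
  k=1: −1/(1!*0!*0!*2!*3!*0!) = -1/12
Σ = -1/12  ⇒  CG² = 432/7*(-1/12)² = 3/7
CG = −√(3/7) = -0.654654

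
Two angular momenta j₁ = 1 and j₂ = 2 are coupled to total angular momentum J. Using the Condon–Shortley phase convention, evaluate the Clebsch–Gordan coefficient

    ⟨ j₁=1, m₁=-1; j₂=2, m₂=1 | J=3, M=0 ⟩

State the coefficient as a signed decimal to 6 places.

√[7·0!2!4!/7! · 0!2!3!1!3!3!] = √(144/5)
  +(−1)^0/∏(0,0,2,3,0,1)! = 1/12  (running 1/12)
⟨..|..⟩ = √(144/5)·(1/12) = +0.447214

+0.447214  (= +√(1/5))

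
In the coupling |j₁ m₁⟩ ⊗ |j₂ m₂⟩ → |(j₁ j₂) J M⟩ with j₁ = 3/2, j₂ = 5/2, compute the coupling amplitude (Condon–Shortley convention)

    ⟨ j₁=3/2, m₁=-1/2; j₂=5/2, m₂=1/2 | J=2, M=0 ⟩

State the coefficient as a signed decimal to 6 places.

j₁+j₂−J=2  J+j₁−j₂=1  J−j₁+j₂=3  j₁+j₂+J+1=7
(j₁±m₁, j₂±m₂, J±M) = (1,2,3,2,2,2)
P² = 8/7
sum k=1..2:
  [1] −1/2 = -1/2
  [2] +1/4 = 1/4
S = -1/4
C² = P²·S² = 1/14 ; C = -0.267261

-0.267261  (= −√(1/14))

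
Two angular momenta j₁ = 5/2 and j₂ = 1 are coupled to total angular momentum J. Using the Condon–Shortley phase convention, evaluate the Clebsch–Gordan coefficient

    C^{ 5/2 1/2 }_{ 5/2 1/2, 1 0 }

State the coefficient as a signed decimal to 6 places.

+√(1/35) = +0.169031

triangle: 1!·4!·1!/7! = 24/5040
(j±m)!: 3!·2!·1!·1!·3!·2! = 144
prefactor² = (2J+1)·Δ·N² = 144/35
  k=0: +1/(0!·1!·2!·1!·2!·0!) = 1/4
  k=1: −1/(1!·0!·1!·0!·3!·1!) = -1/6
Σ = 1/12  ⇒  CG² = 144/35·1/12² = 1/35
CG = +√(1/35) = +0.169031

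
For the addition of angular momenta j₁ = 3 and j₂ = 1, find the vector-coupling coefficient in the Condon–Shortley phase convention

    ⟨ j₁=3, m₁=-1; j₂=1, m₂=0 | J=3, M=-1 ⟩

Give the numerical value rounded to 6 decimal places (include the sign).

j₁+j₂−J=1  J+j₁−j₂=5  J−j₁+j₂=1  j₁+j₂+J+1=8
(j₁±m₁, j₂±m₂, J±M) = (2,4,1,1,2,4)
P² = 48
sum k=0..1:
  [0] +1/24 = 1/24
  [1] −1/12 = -1/12
S = -1/24
C² = P²·S² = 1/12 ; C = -0.288675

-0.288675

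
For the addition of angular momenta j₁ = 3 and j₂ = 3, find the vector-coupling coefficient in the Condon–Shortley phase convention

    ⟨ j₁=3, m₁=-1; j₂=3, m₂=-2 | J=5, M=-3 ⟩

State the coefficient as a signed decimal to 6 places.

+0.408248  (= +√(1/6))

√[11·1!5!5!/12! · 2!4!1!5!2!8!] = √(153600)
  +(−1)^0/∏(0,1,4,1,1,4)! = 1/576  (running 1/576)
  +(−1)^1/∏(1,0,3,0,2,5)! = -1/1440  (running 1/960)
⟨..|..⟩ = √(153600)·(1/960) = +0.408248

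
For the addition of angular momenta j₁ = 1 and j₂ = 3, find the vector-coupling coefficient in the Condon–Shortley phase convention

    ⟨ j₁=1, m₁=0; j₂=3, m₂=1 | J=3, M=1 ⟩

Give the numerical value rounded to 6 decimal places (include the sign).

√[7·1!1!5!/8! · 1!1!4!2!4!2!] = √(48)
  +(−1)^0/∏(0,1,1,4,0,1)! = 1/24  (running 1/24)
  +(−1)^1/∏(1,0,0,3,1,2)! = -1/12  (running -1/24)
⟨..|..⟩ = √(48)·(-1/24) = -0.288675

-0.288675  (= −√(1/12))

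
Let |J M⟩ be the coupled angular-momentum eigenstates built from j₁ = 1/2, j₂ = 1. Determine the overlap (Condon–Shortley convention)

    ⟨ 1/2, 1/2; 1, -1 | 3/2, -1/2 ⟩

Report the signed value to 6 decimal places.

+√(1/3) = +0.577350

j₁+j₂−J=0  J+j₁−j₂=1  J−j₁+j₂=2  j₁+j₂+J+1=4
(j₁±m₁, j₂±m₂, J±M) = (1,0,0,2,1,2)
P² = 4/3
sum k=0..0:
  [0] +1/2 = 1/2
S = 1/2
C² = P²·S² = 1/3 ; C = +0.577350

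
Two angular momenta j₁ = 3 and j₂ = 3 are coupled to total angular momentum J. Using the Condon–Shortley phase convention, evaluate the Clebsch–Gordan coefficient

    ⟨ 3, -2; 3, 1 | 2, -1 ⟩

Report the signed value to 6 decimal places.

−√(5/28) ≈ -0.422577

√[5·4!2!2!/9! · 1!5!4!2!1!3!] = √(320/7)
  +(−1)^3/∏(3,1,2,1,0,1)! = -1/12  (running -1/12)
  +(−1)^4/∏(4,0,1,0,1,2)! = 1/48  (running -1/16)
⟨..|..⟩ = √(320/7)·(-1/16) = -0.422577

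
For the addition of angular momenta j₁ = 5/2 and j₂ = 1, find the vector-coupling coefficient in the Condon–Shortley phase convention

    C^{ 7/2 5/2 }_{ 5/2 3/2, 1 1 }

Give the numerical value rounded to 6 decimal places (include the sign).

j₁+j₂−J=0  J+j₁−j₂=5  J−j₁+j₂=2  j₁+j₂+J+1=8
(j₁±m₁, j₂±m₂, J±M) = (4,1,2,0,6,1)
P² = 11520/7
sum k=0..0:
  [0] +1/48 = 1/48
S = 1/48
C² = P²·S² = 5/7 ; C = +0.845154

+0.845154  (= +√(5/7))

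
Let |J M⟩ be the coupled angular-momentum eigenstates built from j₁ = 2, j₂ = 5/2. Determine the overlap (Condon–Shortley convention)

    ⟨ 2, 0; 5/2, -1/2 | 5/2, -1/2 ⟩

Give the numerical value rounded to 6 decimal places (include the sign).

−√(8/35) = -0.478091

j₁+j₂−J=2  J+j₁−j₂=2  J−j₁+j₂=3  j₁+j₂+J+1=8
(j₁±m₁, j₂±m₂, J±M) = (2,2,2,3,2,3)
P² = 72/35
sum k=0..2:
  [0] +1/8 = 1/8
  [1] −1/2 = -1/2
  [2] +1/24 = 1/24
S = -1/3
C² = P²·S² = 8/35 ; C = -0.478091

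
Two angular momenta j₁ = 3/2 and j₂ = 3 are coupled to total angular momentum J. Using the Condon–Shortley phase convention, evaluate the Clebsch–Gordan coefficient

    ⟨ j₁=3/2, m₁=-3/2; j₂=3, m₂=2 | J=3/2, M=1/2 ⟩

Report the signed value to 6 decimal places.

−√(2/7) ≈ -0.534522

√[4·3!0!3!/7! · 0!3!5!1!2!1!] = √(288/7)
  +(−1)^3/∏(3,0,0,2,0,1)! = -1/12  (running -1/12)
⟨..|..⟩ = √(288/7)·(-1/12) = -0.534522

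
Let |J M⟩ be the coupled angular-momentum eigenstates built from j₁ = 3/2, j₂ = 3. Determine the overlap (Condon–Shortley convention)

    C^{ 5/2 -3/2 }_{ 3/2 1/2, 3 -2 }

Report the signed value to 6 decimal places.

+0.267261

√[6·2!1!4!/8! · 2!1!1!5!1!4!] = √(288/7)
  +(−1)^0/∏(0,2,1,1,0,3)! = 1/12  (running 1/12)
  +(−1)^1/∏(1,1,0,0,1,4)! = -1/24  (running 1/24)
⟨..|..⟩ = √(288/7)·(1/24) = +0.267261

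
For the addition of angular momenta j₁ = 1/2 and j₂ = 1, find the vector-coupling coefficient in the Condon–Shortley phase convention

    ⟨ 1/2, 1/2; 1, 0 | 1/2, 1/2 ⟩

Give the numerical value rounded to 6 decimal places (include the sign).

+√(1/3) ≈ +0.577350

√[2·1!0!1!/3! · 1!0!1!1!1!0!] = √(1/3)
  +(−1)^0/∏(0,1,0,1,0,0)! = 1  (running 1)
⟨..|..⟩ = √(1/3)·(1) = +0.577350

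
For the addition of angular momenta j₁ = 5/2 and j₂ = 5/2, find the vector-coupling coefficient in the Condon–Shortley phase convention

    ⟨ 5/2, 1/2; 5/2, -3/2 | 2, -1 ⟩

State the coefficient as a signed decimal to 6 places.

triangle: 3!·2!·2!/8! = 24/40320
(j±m)!: 3!·2!·1!·4!·1!·3! = 1728
prefactor² = (2J+1)·Δ·N² = 36/7
  k=0: +1/(0!·3!·2!·1!·0!·1!) = 1/12
  k=1: −1/(1!·2!·1!·0!·1!·2!) = -1/4
Σ = -1/6  ⇒  CG² = 36/7·(-1/6)² = 1/7
CG = −√(1/7) = -0.377964

-0.377964  (= −√(1/7))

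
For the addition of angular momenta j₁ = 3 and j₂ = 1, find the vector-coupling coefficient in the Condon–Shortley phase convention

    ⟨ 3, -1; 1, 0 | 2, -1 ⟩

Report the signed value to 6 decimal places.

-0.617213  (= −√(8/21))

j₁+j₂−J=2  J+j₁−j₂=4  J−j₁+j₂=0  j₁+j₂+J+1=7
(j₁±m₁, j₂±m₂, J±M) = (2,4,1,1,1,3)
P² = 96/7
sum k=1..1:
  [1] −1/6 = -1/6
S = -1/6
C² = P²·S² = 8/21 ; C = -0.617213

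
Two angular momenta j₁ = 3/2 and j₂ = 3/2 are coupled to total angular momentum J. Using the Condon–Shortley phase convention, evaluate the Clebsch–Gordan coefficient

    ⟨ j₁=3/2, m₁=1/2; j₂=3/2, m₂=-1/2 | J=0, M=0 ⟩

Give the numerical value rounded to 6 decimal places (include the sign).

−√(1/4) = -0.500000

triangle: 3!*0!*0!/4! = 6/24
(j±m)!: 2!*1!*1!*2!*0!*0! = 4
prefactor² = (2J+1)*Δ*N² = 1
  k=1: −1/(1!*2!*0!*0!*0!*0!) = -1/2
Σ = -1/2  ⇒  CG² = 1*(-1/2)² = 1/4
CG = −√(1/4) = -0.500000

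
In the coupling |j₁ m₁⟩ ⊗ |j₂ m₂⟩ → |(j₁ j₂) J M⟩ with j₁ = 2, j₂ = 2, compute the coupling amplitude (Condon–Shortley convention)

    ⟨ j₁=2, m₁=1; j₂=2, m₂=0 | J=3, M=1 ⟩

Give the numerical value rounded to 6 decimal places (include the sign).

+√(1/5) = +0.447214

√[7·1!3!3!/8! · 3!1!2!2!4!2!] = √(36/5)
  +(−1)^0/∏(0,1,1,2,2,1)! = 1/4  (running 1/4)
  +(−1)^1/∏(1,0,0,1,3,2)! = -1/12  (running 1/6)
⟨..|..⟩ = √(36/5)·(1/6) = +0.447214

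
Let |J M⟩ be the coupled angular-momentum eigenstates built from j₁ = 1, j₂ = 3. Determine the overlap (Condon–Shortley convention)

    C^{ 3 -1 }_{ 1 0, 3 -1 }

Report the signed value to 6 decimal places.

√[7·1!1!5!/8! · 1!1!2!4!2!4!] = √(48)
  +(−1)^0/∏(0,1,1,2,0,3)! = 1/12  (running 1/12)
  +(−1)^1/∏(1,0,0,1,1,4)! = -1/24  (running 1/24)
⟨..|..⟩ = √(48)·(1/24) = +0.288675

+√(1/12) ≈ +0.288675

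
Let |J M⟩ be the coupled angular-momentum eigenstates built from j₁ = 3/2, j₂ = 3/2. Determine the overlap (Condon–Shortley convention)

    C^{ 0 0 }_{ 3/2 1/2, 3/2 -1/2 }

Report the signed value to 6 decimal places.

triangle: 3!*0!*0!/4! = 6/24
(j±m)!: 2!*1!*1!*2!*0!*0! = 4
prefactor² = (2J+1)*Δ*N² = 1
  k=1: −1/(1!*2!*0!*0!*0!*0!) = -1/2
Σ = -1/2  ⇒  CG² = 1*(-1/2)² = 1/4
CG = −√(1/4) = -0.500000

−√(1/4) = -0.500000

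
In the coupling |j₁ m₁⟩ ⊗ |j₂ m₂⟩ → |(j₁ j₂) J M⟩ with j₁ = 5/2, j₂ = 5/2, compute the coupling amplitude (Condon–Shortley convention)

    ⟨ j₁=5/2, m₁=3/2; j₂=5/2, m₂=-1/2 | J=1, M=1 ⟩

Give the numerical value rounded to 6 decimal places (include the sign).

-0.478091

j₁+j₂−J=4  J+j₁−j₂=1  J−j₁+j₂=1  j₁+j₂+J+1=7
(j₁±m₁, j₂±m₂, J±M) = (4,1,2,3,2,0)
P² = 288/35
sum k=1..1:
  [1] −1/6 = -1/6
S = -1/6
C² = P²·S² = 8/35 ; C = -0.478091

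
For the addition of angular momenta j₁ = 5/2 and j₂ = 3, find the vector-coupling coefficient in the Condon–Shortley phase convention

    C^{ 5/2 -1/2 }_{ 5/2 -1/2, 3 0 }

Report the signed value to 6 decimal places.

+√(8/105) = +0.276026

triangle: 3!×2!×3!/9! = 72/362880
(j±m)!: 2!×3!×3!×3!×2!×3! = 5184
prefactor² = (2J+1)×Δ×N² = 216/35
  k=1: −1/(1!×2!×2!×2!×0!×1!) = -1/8
  k=2: +1/(2!×1!×1!×1!×1!×2!) = 1/4
  k=3: −1/(3!×0!×0!×0!×2!×3!) = -1/72
Σ = 1/9  ⇒  CG² = 216/35×1/9² = 8/105
CG = +√(8/105) = +0.276026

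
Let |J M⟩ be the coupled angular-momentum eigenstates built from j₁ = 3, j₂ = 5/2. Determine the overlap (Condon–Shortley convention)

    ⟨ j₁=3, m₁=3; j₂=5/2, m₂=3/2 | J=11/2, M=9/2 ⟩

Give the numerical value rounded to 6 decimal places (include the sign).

triangle: 0!·6!·5!/12! = 86400/479001600
(j±m)!: 6!·0!·4!·1!·10!·1! = 62705664000
prefactor² = (2J+1)·Δ·N² = 1492992000/11
  k=0: +1/(0!·0!·0!·4!·6!·1!) = 1/17280
Σ = 1/17280  ⇒  CG² = 1492992000/11·1/17280² = 5/11
CG = +√(5/11) = +0.674200

+√(5/11) = +0.674200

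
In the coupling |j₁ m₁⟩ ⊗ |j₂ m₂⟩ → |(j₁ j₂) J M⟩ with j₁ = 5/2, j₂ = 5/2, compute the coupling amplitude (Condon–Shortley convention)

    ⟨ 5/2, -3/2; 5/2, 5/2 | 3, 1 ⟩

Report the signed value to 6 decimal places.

+0.577350

triangle: 2!*3!*3!/9! = 72/362880
(j±m)!: 1!*4!*5!*0!*4!*2! = 138240
prefactor² = (2J+1)*Δ*N² = 192
  k=2: +1/(2!*0!*2!*3!*1!*0!) = 1/24
Σ = 1/24  ⇒  CG² = 192*1/24² = 1/3
CG = +√(1/3) = +0.577350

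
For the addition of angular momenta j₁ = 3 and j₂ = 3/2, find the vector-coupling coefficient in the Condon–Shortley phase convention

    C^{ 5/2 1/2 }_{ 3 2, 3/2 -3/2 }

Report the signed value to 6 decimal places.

j₁+j₂−J=2  J+j₁−j₂=4  J−j₁+j₂=1  j₁+j₂+J+1=8
(j₁±m₁, j₂±m₂, J±M) = (5,1,0,3,3,2)
P² = 432/7
sum k=0..0:
  [0] +1/12 = 1/12
S = 1/12
C² = P²·S² = 3/7 ; C = +0.654654

+√(3/7) = +0.654654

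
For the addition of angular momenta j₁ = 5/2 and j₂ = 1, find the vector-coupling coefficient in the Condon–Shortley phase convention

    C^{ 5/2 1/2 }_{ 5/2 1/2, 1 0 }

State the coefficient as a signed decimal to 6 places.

triangle: 1!*4!*1!/7! = 24/5040
(j±m)!: 3!*2!*1!*1!*3!*2! = 144
prefactor² = (2J+1)*Δ*N² = 144/35
  k=0: +1/(0!*1!*2!*1!*2!*0!) = 1/4
  k=1: −1/(1!*0!*1!*0!*3!*1!) = -1/6
Σ = 1/12  ⇒  CG² = 144/35*1/12² = 1/35
CG = +√(1/35) = +0.169031

+√(1/35) ≈ +0.169031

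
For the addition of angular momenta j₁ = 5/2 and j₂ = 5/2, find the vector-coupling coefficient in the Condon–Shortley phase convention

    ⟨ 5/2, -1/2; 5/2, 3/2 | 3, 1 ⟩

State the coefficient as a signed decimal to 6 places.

√[7·2!3!3!/9! · 2!3!4!1!4!2!] = √(96/5)
  +(−1)^1/∏(1,1,2,3,1,0)! = -1/12  (running -1/12)
  +(−1)^2/∏(2,0,1,2,2,1)! = 1/8  (running 1/24)
⟨..|..⟩ = √(96/5)·(1/24) = +0.182574

+√(1/30) = +0.182574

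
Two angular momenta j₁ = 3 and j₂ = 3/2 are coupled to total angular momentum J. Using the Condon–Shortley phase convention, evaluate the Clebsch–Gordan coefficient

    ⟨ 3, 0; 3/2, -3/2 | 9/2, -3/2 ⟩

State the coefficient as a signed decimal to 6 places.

+√(5/21) = +0.487950

√[10·0!6!3!/10! · 3!3!0!3!3!6!] = √(77760/7)
  +(−1)^0/∏(0,0,3,0,3,3)! = 1/216  (running 1/216)
⟨..|..⟩ = √(77760/7)·(1/216) = +0.487950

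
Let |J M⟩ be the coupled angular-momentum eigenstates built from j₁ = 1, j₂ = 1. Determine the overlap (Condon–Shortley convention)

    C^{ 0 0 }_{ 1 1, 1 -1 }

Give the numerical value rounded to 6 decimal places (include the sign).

√[1·2!0!0!/3! · 2!0!0!2!0!0!] = √(4/3)
  +(−1)^0/∏(0,2,0,0,0,0)! = 1/2  (running 1/2)
⟨..|..⟩ = √(4/3)·(1/2) = +0.577350

+√(1/3) ≈ +0.577350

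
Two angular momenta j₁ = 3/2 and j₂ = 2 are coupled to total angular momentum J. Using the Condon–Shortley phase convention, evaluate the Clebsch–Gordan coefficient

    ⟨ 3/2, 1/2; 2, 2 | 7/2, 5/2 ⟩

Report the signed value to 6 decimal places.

√[8·0!3!4!/8! · 2!1!4!0!6!1!] = √(6912/7)
  +(−1)^0/∏(0,0,1,4,2,0)! = 1/48  (running 1/48)
⟨..|..⟩ = √(6912/7)·(1/48) = +0.654654

+0.654654  (= +√(3/7))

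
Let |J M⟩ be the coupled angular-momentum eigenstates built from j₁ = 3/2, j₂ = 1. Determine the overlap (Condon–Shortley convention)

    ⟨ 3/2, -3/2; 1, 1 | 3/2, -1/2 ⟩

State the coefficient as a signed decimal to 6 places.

j₁+j₂−J=1  J+j₁−j₂=2  J−j₁+j₂=1  j₁+j₂+J+1=5
(j₁±m₁, j₂±m₂, J±M) = (0,3,2,0,1,2)
P² = 8/5
sum k=1..1:
  [1] −1/2 = -1/2
S = -1/2
C² = P²·S² = 2/5 ; C = -0.632456

-0.632456  (= −√(2/5))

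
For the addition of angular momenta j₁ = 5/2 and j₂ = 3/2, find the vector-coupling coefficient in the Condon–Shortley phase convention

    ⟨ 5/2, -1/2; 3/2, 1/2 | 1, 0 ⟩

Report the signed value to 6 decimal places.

j₁+j₂−J=3  J+j₁−j₂=2  J−j₁+j₂=0  j₁+j₂+J+1=6
(j₁±m₁, j₂±m₂, J±M) = (2,3,2,1,1,1)
P² = 6/5
sum k=2..2:
  [2] +1/2 = 1/2
S = 1/2
C² = P²·S² = 3/10 ; C = +0.547723

+0.547723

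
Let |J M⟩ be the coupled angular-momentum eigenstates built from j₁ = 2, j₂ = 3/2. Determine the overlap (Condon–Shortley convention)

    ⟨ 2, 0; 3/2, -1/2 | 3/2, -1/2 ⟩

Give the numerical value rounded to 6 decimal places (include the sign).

-0.447214  (= −√(1/5))

j₁+j₂−J=2  J+j₁−j₂=2  J−j₁+j₂=1  j₁+j₂+J+1=6
(j₁±m₁, j₂±m₂, J±M) = (2,2,1,2,1,2)
P² = 16/45
sum k=0..1:
  [0] +1/4 = 1/4
  [1] −1/1 = -1
S = -3/4
C² = P²·S² = 1/5 ; C = -0.447214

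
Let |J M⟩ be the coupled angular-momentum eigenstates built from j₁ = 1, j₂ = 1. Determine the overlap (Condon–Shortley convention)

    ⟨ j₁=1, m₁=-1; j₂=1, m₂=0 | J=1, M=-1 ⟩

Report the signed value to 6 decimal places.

triangle: 1!×1!×1!/4! = 1/24
(j±m)!: 0!×2!×1!×1!×0!×2! = 4
prefactor² = (2J+1)×Δ×N² = 1/2
  k=1: −1/(1!×0!×1!×0!×0!×1!) = -1
Σ = -1  ⇒  CG² = 1/2×(-1)² = 1/2
CG = −√(1/2) = -0.707107

−√(1/2) ≈ -0.707107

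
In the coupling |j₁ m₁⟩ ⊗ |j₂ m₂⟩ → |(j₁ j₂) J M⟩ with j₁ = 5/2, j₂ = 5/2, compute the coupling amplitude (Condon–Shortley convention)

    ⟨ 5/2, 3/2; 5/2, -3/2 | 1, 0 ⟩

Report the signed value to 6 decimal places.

−√(9/70) = -0.358569

triangle: 4!·1!·1!/7! = 24/5040
(j±m)!: 4!·1!·1!·4!·1!·1! = 576
prefactor² = (2J+1)·Δ·N² = 288/35
  k=0: +1/(0!·4!·1!·1!·0!·0!) = 1/24
  k=1: −1/(1!·3!·0!·0!·1!·1!) = -1/6
Σ = -1/8  ⇒  CG² = 288/35·(-1/8)² = 9/70
CG = −√(9/70) = -0.358569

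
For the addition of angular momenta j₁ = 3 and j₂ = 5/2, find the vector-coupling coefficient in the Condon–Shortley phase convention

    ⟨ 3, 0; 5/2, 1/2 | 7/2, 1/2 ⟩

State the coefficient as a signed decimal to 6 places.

√[8·2!4!3!/10! · 3!3!3!2!4!3!] = √(6912/175)
  +(−1)^0/∏(0,2,3,3,1,0)! = 1/72  (running 1/72)
  +(−1)^1/∏(1,1,2,2,2,1)! = -1/8  (running -1/9)
  +(−1)^2/∏(2,0,1,1,3,2)! = 1/24  (running -5/72)
⟨..|..⟩ = √(6912/175)·(-5/72) = -0.436436

-0.436436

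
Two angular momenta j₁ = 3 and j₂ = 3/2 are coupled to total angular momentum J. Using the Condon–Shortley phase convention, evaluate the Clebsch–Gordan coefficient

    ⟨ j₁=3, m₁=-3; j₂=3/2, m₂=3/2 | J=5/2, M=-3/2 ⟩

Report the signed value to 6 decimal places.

√[6·2!4!1!/8! · 0!6!3!0!1!4!] = √(5184/7)
  +(−1)^2/∏(2,0,4,1,0,0)! = 1/48  (running 1/48)
⟨..|..⟩ = √(5184/7)·(1/48) = +0.566947

+0.566947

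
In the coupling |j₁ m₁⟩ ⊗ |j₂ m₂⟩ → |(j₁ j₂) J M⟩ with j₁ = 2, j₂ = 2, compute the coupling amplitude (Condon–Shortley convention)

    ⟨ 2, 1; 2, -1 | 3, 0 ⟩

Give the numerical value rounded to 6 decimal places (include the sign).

+0.632456

√[7·1!3!3!/8! · 3!1!1!3!3!3!] = √(81/10)
  +(−1)^0/∏(0,1,1,1,2,2)! = 1/4  (running 1/4)
  +(−1)^1/∏(1,0,0,0,3,3)! = -1/36  (running 2/9)
⟨..|..⟩ = √(81/10)·(2/9) = +0.632456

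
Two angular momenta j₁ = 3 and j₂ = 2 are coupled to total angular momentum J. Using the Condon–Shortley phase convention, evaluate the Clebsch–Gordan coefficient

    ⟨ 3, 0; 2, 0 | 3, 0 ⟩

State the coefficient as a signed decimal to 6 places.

-0.516398  (= −√(4/15))

√[7·2!4!2!/9! · 3!3!2!2!3!3!] = √(48/5)
  +(−1)^0/∏(0,2,3,2,1,0)! = 1/24  (running 1/24)
  +(−1)^1/∏(1,1,2,1,2,1)! = -1/4  (running -5/24)
  +(−1)^2/∏(2,0,1,0,3,2)! = 1/24  (running -1/6)
⟨..|..⟩ = √(48/5)·(-1/6) = -0.516398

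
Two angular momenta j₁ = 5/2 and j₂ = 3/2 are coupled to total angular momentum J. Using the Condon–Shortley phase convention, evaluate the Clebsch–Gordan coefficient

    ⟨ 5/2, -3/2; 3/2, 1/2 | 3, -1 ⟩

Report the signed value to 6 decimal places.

triangle: 1!*4!*2!/8! = 48/40320
(j±m)!: 1!*4!*2!*1!*2!*4! = 2304
prefactor² = (2J+1)*Δ*N² = 96/5
  k=0: +1/(0!*1!*4!*2!*0!*0!) = 1/48
  k=1: −1/(1!*0!*3!*1!*1!*1!) = -1/6
Σ = -7/48  ⇒  CG² = 96/5*(-7/48)² = 49/120
CG = −√(49/120) = -0.639010

-0.639010  (= −√(49/120))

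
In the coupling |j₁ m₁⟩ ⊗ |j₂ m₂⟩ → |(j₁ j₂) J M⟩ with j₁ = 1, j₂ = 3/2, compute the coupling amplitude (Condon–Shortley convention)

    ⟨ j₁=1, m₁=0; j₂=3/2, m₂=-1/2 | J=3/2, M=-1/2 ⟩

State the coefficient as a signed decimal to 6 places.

triangle: 1!·1!·2!/5! = 2/120
(j±m)!: 1!·1!·1!·2!·1!·2! = 4
prefactor² = (2J+1)·Δ·N² = 4/15
  k=0: +1/(0!·1!·1!·1!·0!·1!) = 1
  k=1: −1/(1!·0!·0!·0!·1!·2!) = -1/2
Σ = 1/2  ⇒  CG² = 4/15·1/2² = 1/15
CG = +√(1/15) = +0.258199

+√(1/15) ≈ +0.258199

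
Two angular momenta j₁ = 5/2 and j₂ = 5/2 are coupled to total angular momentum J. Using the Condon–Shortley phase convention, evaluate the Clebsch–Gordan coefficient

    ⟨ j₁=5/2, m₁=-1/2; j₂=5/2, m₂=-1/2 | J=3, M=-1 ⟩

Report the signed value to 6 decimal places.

j₁+j₂−J=2  J+j₁−j₂=3  J−j₁+j₂=3  j₁+j₂+J+1=9
(j₁±m₁, j₂±m₂, J±M) = (2,3,2,3,2,4)
P² = 48/5
sum k=0..2:
  [0] +1/24 = 1/24
  [1] −1/4 = -1/4
  [2] +1/24 = 1/24
S = -1/6
C² = P²·S² = 4/15 ; C = -0.516398

-0.516398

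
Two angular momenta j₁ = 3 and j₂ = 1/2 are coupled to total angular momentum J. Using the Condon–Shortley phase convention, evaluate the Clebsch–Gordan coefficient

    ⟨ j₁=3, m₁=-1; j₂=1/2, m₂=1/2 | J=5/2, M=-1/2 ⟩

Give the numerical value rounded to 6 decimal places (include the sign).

-0.755929

√[6·1!5!0!/7! · 2!4!1!0!2!3!] = √(576/7)
  +(−1)^1/∏(1,0,3,0,2,0)! = -1/12  (running -1/12)
⟨..|..⟩ = √(576/7)·(-1/12) = -0.755929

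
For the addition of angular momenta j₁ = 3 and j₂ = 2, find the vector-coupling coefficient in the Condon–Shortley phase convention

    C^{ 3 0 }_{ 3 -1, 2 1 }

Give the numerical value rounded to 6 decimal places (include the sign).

+0.182574

triangle: 2!×4!×2!/9! = 96/362880
(j±m)!: 2!×4!×3!×1!×3!×3! = 10368
prefactor² = (2J+1)×Δ×N² = 96/5
  k=1: −1/(1!×1!×3!×2!×1!×0!) = -1/12
  k=2: +1/(2!×0!×2!×1!×2!×1!) = 1/8
Σ = 1/24  ⇒  CG² = 96/5×1/24² = 1/30
CG = +√(1/30) = +0.182574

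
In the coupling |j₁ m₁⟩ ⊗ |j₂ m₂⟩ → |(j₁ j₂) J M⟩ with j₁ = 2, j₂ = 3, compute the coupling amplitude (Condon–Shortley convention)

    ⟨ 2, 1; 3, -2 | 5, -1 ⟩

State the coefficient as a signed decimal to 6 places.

√[11·0!4!6!/11! · 3!1!1!5!4!6!] = √(414720/7)
  +(−1)^0/∏(0,0,1,1,3,5)! = 1/720  (running 1/720)
⟨..|..⟩ = √(414720/7)·(1/720) = +0.338062

+√(4/35) ≈ +0.338062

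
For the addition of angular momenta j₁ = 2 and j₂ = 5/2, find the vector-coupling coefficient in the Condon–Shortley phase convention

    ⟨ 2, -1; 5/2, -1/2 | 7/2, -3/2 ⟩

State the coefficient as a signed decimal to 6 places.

−√(2/21) = -0.308607

triangle: 1!×3!×4!/9! = 144/362880
(j±m)!: 1!×3!×2!×3!×2!×5! = 17280
prefactor² = (2J+1)×Δ×N² = 384/7
  k=0: +1/(0!×1!×3!×2!×0!×2!) = 1/24
  k=1: −1/(1!×0!×2!×1!×1!×3!) = -1/12
Σ = -1/24  ⇒  CG² = 384/7×(-1/24)² = 2/21
CG = −√(2/21) = -0.308607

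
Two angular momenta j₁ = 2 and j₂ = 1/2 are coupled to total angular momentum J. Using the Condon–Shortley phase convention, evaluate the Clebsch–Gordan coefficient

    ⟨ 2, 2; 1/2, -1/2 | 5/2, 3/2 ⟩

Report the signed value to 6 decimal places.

√[6·0!4!1!/6! · 4!0!0!1!4!1!] = √(576/5)
  +(−1)^0/∏(0,0,0,0,4,1)! = 1/24  (running 1/24)
⟨..|..⟩ = √(576/5)·(1/24) = +0.447214

+√(1/5) ≈ +0.447214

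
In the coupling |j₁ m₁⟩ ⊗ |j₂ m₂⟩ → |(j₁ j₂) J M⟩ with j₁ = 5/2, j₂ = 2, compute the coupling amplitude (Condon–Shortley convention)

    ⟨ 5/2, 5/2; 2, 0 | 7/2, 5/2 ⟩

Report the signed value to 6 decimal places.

triangle: 1!*4!*3!/9! = 144/362880
(j±m)!: 5!*0!*2!*2!*6!*1! = 345600
prefactor² = (2J+1)*Δ*N² = 7680/7
  k=0: +1/(0!*1!*0!*2!*4!*1!) = 1/48
Σ = 1/48  ⇒  CG² = 7680/7*1/48² = 10/21
CG = +√(10/21) = +0.690066

+√(10/21) = +0.690066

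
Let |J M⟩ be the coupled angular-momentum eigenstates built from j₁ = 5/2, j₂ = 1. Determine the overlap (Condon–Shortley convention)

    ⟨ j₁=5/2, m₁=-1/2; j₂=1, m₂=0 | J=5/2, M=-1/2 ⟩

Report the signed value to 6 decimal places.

-0.169031  (= −√(1/35))

triangle: 1!·4!·1!/7! = 24/5040
(j±m)!: 2!·3!·1!·1!·2!·3! = 144
prefactor² = (2J+1)·Δ·N² = 144/35
  k=0: +1/(0!·1!·3!·1!·1!·0!) = 1/6
  k=1: −1/(1!·0!·2!·0!·2!·1!) = -1/4
Σ = -1/12  ⇒  CG² = 144/35·(-1/12)² = 1/35
CG = −√(1/35) = -0.169031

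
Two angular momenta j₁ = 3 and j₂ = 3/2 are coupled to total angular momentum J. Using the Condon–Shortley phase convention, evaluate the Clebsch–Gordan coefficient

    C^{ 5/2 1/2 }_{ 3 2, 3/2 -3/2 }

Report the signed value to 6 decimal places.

triangle: 2!×4!×1!/8! = 48/40320
(j±m)!: 5!×1!×0!×3!×3!×2! = 8640
prefactor² = (2J+1)×Δ×N² = 432/7
  k=0: +1/(0!×2!×1!×0!×3!×1!) = 1/12
Σ = 1/12  ⇒  CG² = 432/7×1/12² = 3/7
CG = +√(3/7) = +0.654654

+√(3/7) ≈ +0.654654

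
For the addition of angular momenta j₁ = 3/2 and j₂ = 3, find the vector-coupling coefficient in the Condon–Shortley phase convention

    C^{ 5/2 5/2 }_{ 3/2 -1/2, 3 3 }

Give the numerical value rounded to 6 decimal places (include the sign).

triangle: 2!·1!·4!/8! = 48/40320
(j±m)!: 1!·2!·6!·0!·5!·0! = 172800
prefactor² = (2J+1)·Δ·N² = 8640/7
  k=2: +1/(2!·0!·0!·4!·1!·0!) = 1/48
Σ = 1/48  ⇒  CG² = 8640/7·1/48² = 15/28
CG = +√(15/28) = +0.731925

+0.731925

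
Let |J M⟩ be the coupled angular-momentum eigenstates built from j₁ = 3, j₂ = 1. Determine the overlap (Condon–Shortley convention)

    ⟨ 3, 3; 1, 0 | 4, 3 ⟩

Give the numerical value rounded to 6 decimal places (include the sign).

+√(1/4) ≈ +0.500000

triangle: 0!·6!·2!/9! = 1440/362880
(j±m)!: 6!·0!·1!·1!·7!·1! = 3628800
prefactor² = (2J+1)·Δ·N² = 129600
  k=0: +1/(0!·0!·0!·1!·6!·1!) = 1/720
Σ = 1/720  ⇒  CG² = 129600·1/720² = 1/4
CG = +√(1/4) = +0.500000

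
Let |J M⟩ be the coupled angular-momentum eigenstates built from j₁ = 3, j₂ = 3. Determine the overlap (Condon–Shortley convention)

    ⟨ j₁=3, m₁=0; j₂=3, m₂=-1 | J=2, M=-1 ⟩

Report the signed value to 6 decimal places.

j₁+j₂−J=4  J+j₁−j₂=2  J−j₁+j₂=2  j₁+j₂+J+1=9
(j₁±m₁, j₂±m₂, J±M) = (3,3,2,4,1,3)
P² = 96/7
sum k=1..2:
  [1] −1/12 = -1/12
  [2] +1/8 = 1/8
S = 1/24
C² = P²·S² = 1/42 ; C = +0.154303

+0.154303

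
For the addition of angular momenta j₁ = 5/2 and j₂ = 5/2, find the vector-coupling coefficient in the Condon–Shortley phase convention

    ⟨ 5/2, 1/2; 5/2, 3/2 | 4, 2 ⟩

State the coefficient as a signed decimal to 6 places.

√[9·1!4!4!/10! · 3!2!4!1!6!2!] = √(20736/35)
  +(−1)^0/∏(0,1,2,4,2,0)! = 1/96  (running 1/96)
  +(−1)^1/∏(1,0,1,3,3,1)! = -1/36  (running -5/288)
⟨..|..⟩ = √(20736/35)·(-5/288) = -0.422577

-0.422577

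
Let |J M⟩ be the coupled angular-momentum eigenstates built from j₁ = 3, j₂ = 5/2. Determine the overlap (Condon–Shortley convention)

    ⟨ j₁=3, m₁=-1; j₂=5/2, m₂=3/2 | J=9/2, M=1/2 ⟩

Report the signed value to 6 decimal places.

−√(35/99) ≈ -0.594588

√[10·1!5!4!/11! · 2!4!4!1!5!4!] = √(184320/77)
  +(−1)^0/∏(0,1,4,4,1,0)! = 1/576  (running 1/576)
  +(−1)^1/∏(1,0,3,3,2,1)! = -1/72  (running -7/576)
⟨..|..⟩ = √(184320/77)·(-7/576) = -0.594588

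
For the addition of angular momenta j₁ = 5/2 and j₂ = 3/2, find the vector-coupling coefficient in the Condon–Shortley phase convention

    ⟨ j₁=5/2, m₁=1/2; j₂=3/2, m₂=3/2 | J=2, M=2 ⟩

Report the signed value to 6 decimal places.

√[5·2!3!1!/7! · 3!2!3!0!4!0!] = √(144/7)
  +(−1)^2/∏(2,0,0,1,3,0)! = 1/12  (running 1/12)
⟨..|..⟩ = √(144/7)·(1/12) = +0.377964

+0.377964  (= +√(1/7))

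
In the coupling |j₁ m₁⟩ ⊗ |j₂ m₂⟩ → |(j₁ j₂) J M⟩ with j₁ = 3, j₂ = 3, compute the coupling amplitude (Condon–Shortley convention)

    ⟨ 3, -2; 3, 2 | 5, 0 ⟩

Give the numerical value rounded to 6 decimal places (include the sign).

j₁+j₂−J=1  J+j₁−j₂=5  J−j₁+j₂=5  j₁+j₂+J+1=12
(j₁±m₁, j₂±m₂, J±M) = (1,5,5,1,5,5)
P² = 480000/7
sum k=0..1:
  [0] +1/14400 = 1/14400
  [1] −1/576 = -1/576
S = -1/600
C² = P²·S² = 4/21 ; C = -0.436436

-0.436436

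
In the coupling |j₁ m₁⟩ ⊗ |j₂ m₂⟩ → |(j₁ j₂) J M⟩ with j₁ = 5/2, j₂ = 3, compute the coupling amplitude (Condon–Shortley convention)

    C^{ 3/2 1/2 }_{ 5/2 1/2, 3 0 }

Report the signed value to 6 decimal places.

√[4·4!1!2!/8! · 3!2!3!3!2!1!] = √(144/35)
  +(−1)^1/∏(1,3,1,2,0,0)! = -1/12  (running -1/12)
  +(−1)^2/∏(2,2,0,1,1,1)! = 1/4  (running 1/6)
⟨..|..⟩ = √(144/35)·(1/6) = +0.338062

+√(4/35) = +0.338062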